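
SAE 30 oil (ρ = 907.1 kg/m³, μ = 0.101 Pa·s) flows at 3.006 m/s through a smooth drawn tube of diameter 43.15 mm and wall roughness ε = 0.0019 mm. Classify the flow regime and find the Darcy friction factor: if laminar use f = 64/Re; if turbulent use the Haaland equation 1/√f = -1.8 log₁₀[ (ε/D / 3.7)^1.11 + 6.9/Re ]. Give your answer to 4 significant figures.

f ≈ 0.05494

Re = ρVD/μ = 907.1·3.006·0.04315/0.101 = 1165.
Re < 2300 → laminar, so f = 64/Re = 0.05494 (roughness is irrelevant in laminar flow).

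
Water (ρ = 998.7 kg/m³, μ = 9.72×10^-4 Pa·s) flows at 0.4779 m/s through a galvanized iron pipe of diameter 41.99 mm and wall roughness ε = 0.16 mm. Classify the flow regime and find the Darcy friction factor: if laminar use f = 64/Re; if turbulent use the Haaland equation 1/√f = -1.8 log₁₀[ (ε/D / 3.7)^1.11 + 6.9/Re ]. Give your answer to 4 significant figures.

Re = ρVD/μ = 998.7·0.4779·0.04199/0.000972 = 2.062e+04.
Re > 4000 → turbulent. ε/D = 0.00016/0.04199 = 0.00381; Haaland: 1/√f = -1.8 log₁₀[0.000483 + 0.000335] = 5.557, so f = 0.03238.

f ≈ 0.03238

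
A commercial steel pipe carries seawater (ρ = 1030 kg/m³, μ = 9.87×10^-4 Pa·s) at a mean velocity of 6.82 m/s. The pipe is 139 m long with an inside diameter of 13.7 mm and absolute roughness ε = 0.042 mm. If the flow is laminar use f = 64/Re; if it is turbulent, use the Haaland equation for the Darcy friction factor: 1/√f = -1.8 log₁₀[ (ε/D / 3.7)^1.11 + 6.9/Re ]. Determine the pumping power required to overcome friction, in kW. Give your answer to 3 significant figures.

Reynolds number Re = ρVD/μ = 1030 · 6.82 · 0.0137 / 0.000987 = 9.75e+04.
Re > 4000 → turbulent. Relative roughness ε/D = 4.2e-05/0.0137 = 0.00307. Haaland: 1/√f = -1.8 log₁₀[(0.00307/3.7)^1.11 + 6.9/9.75e+04] = -1.8 log₁₀[0.00038 + 7.08e-05] = 6.024, so f = 0.02756.
Darcy-Weisbach: ΔP = f(L/D)(ρV²/2) = 0.02756·(139/0.0137)·(1030·6.82²/2) = 0.02756·1.015e+04·2.395e+04 = 6.698e+06 Pa.
Q = V·A = 6.82·0.0001474 = 0.001005 m³/s.
Pumping power P = QΔP = 0.001005·6.698e+06 = 6734 W = 6.73 kW.

P ≈ 6.73 kW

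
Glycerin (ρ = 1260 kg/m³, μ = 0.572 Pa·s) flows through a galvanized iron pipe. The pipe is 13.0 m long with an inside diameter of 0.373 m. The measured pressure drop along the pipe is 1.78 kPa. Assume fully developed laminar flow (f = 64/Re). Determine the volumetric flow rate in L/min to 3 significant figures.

For laminar flow, f = 64/Re with Re = ρVD/μ, so Darcy-Weisbach reduces to ΔP = 32μLV/D². Solving for V: V = ΔP·D²/(32μL) = 1780·(0.373)²/(32·0.572·13) = 1.041 m/s.
Check: Re = ρVD/μ = 1260·1.041·0.373/0.572 = 855.1 < 2300, so the laminar assumption holds.
Q = V·A = 1.041·(π/4·0.373²) = 0.1137 m³/s = 6820 L/min.

Q ≈ 6820 L/min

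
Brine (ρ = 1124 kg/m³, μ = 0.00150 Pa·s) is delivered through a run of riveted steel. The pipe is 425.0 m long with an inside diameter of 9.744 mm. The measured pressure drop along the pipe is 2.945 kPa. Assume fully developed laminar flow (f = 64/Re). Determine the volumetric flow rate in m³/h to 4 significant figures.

For laminar flow, f = 64/Re with Re = ρVD/μ, so Darcy-Weisbach reduces to ΔP = 32μLV/D². Solving for V: V = ΔP·D²/(32μL) = 2945·(0.009744)²/(32·0.0015·425) = 0.01371 m/s.
Check: Re = ρVD/μ = 1124·0.01371·0.009744/0.0015 = 100.1 < 2300, so the laminar assumption holds.
Q = V·A = 0.01371·(π/4·0.009744²) = 1.022e-06 m³/s = 0.003680 m³/h.

Q ≈ 0.003680 m³/h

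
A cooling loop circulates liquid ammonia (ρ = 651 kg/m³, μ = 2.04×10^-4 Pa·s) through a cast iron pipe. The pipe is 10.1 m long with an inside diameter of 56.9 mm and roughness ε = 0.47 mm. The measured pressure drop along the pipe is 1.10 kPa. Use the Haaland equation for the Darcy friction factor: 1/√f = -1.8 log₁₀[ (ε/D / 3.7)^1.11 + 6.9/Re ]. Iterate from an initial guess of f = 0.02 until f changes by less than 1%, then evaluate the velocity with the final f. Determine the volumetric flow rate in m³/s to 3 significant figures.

Rearranging Darcy-Weisbach: V = √(2·ΔP·D/(f·L·ρ)). With ε/D = 0.00047/0.0569 = 0.00826, iterate starting from f = 0.02:
  f = 0.02 → V = √(2·1100·0.0569/(0.02·10.1·651)) = 0.9757 m/s; Re = ρVD/μ = 1.772e+05; f → 0.03599
  f = 0.03599 → V = 0.7273 m/s; Re = 1.321e+05; f → 0.03611
Converged (Δf/f < 1%). With the final f = 0.03611: V = √(2·1100·0.0569/(0.03611·10.1·651)) = 0.7261 m/s.
Q = V·A = 0.7261·(π/4·0.0569²) = 0.001846 m³/s = 0.00185 m³/s.

Q ≈ 0.00185 m³/s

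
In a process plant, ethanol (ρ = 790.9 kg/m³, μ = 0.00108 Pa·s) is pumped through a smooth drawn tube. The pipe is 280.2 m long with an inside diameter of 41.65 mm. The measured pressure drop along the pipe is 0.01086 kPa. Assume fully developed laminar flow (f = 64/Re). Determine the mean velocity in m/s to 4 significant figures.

For laminar flow, f = 64/Re with Re = ρVD/μ, so Darcy-Weisbach reduces to ΔP = 32μLV/D². Solving for V: V = ΔP·D²/(32μL) = 10.86·(0.04165)²/(32·0.00108·280.2) = 0.001945 m/s.
Check: Re = ρVD/μ = 790.9·0.001945·0.04165/0.00108 = 59.34 < 2300, so the laminar assumption holds.

V ≈ 0.001945 m/s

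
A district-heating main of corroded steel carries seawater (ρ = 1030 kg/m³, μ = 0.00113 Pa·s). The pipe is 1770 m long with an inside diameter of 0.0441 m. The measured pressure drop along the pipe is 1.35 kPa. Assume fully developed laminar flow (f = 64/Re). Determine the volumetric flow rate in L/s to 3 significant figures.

Q ≈ 0.0627 L/s

For laminar flow, f = 64/Re with Re = ρVD/μ, so Darcy-Weisbach reduces to ΔP = 32μLV/D². Solving for V: V = ΔP·D²/(32μL) = 1350·(0.0441)²/(32·0.00113·1770) = 0.04102 m/s.
Check: Re = ρVD/μ = 1030·0.04102·0.0441/0.00113 = 1649 < 2300, so the laminar assumption holds.
Q = V·A = 0.04102·(π/4·0.0441²) = 6.266e-05 m³/s = 0.0627 L/s.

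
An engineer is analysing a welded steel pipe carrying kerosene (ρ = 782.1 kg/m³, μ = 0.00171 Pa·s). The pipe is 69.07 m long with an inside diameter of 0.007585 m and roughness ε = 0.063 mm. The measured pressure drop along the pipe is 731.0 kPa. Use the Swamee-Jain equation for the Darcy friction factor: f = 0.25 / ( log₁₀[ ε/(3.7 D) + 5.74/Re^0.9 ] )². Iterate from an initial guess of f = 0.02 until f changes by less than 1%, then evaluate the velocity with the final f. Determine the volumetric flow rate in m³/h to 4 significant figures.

Q ≈ 0.3517 m³/h

Rearranging Darcy-Weisbach: V = √(2·ΔP·D/(f·L·ρ)). With ε/D = 6.3e-05/0.007585 = 0.00831, iterate starting from f = 0.02:
  f = 0.02 → V = √(2·7.31e+05·0.007585/(0.02·69.07·782.1)) = 3.204 m/s; Re = ρVD/μ = 1.111e+04; f → 0.04168
  f = 0.04168 → V = 2.219 m/s; Re = 7699; f → 0.04375
  f = 0.04375 → V = 2.166 m/s; Re = 7515; f → 0.04391
Converged (Δf/f < 1%). With the final f = 0.04391: V = √(2·7.31e+05·0.007585/(0.04391·69.07·782.1)) = 2.162 m/s.
Q = V·A = 2.162·(π/4·0.007585²) = 9.77e-05 m³/s = 0.3517 m³/h.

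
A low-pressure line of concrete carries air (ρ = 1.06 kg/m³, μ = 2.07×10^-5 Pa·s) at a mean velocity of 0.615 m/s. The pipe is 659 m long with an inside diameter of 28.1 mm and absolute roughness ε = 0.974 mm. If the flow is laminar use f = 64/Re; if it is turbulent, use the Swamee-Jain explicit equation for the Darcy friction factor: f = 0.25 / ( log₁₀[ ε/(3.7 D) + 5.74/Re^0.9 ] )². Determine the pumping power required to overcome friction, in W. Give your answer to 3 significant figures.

P ≈ 0.130 W

Reynolds number Re = ρVD/μ = 1.06 · 0.615 · 0.0281 / 2.07e-05 = 884.9.
Re < 2300 → laminar flow, so f = 64/Re = 64/884.9 = 0.07232 (the turbulent correlation is not needed).
Darcy-Weisbach: ΔP = f(L/D)(ρV²/2) = 0.07232·(659/0.0281)·(1.06·0.615²/2) = 0.07232·2.345e+04·0.2005 = 340 Pa.
Q = V·A = 0.615·0.0006202 = 0.0003814 m³/s.
Pumping power P = QΔP = 0.0003814·340 = 0.1297 W = 0.130 W.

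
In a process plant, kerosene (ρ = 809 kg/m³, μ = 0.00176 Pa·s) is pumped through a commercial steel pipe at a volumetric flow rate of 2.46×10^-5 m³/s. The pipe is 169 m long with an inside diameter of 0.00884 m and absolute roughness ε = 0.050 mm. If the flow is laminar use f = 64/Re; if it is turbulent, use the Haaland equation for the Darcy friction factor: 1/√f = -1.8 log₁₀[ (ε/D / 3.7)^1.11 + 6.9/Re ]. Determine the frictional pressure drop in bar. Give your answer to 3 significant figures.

Cross-sectional area A = πD²/4 = π(0.00884)²/4 = 6.138e-05 m²; mean velocity V = Q/A = 2.46e-05/6.138e-05 = 0.4008 m/s.
Reynolds number Re = ρVD/μ = 809 · 0.4008 · 0.00884 / 0.00176 = 1629.
Re < 2300 → laminar flow, so f = 64/Re = 64/1629 = 0.0393 (the turbulent correlation is not needed).
Darcy-Weisbach: ΔP = f(L/D)(ρV²/2) = 0.0393·(169/0.00884)·(809·0.4008²/2) = 0.0393·1.912e+04·64.98 = 4.882e+04 Pa.
ΔP = 4.882e+04 Pa = 0.488 bar.

ΔP ≈ 0.488 bar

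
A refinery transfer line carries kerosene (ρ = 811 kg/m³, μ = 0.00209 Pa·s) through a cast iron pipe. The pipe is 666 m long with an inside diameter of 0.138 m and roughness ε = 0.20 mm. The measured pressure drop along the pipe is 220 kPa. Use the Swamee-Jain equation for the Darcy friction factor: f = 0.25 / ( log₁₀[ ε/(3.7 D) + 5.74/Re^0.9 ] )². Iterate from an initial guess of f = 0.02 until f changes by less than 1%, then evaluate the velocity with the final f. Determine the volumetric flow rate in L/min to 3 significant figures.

Q ≈ 1960 L/min

Rearranging Darcy-Weisbach: V = √(2·ΔP·D/(f·L·ρ)). With ε/D = 0.0002/0.138 = 0.00145, iterate starting from f = 0.02:
  f = 0.02 → V = √(2·2.2e+05·0.138/(0.02·666·811)) = 2.371 m/s; Re = ρVD/μ = 1.27e+05; f → 0.02339
  f = 0.02339 → V = 2.192 m/s; Re = 1.174e+05; f → 0.02352
Converged (Δf/f < 1%). With the final f = 0.02352: V = √(2·2.2e+05·0.138/(0.02352·666·811)) = 2.186 m/s.
Q = V·A = 2.186·(π/4·0.138²) = 0.0327 m³/s = 1960 L/min.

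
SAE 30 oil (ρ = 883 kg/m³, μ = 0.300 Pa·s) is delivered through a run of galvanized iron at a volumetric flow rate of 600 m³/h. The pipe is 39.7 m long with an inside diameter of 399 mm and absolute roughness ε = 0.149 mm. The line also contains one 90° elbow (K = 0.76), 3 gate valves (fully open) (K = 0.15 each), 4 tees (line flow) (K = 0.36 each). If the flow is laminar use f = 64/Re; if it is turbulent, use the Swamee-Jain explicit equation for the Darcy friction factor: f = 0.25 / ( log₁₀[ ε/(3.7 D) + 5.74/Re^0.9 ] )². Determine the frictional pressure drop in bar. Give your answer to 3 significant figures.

Q = 600 m³/h = 600/3600 = 0.1667 m³/s.
Cross-sectional area A = πD²/4 = π(0.399)²/4 = 0.125 m²; mean velocity V = Q/A = 0.1667/0.125 = 1.333 m/s.
Reynolds number Re = ρVD/μ = 883 · 1.333 · 0.399 / 0.3 = 1565.
Re < 2300 → laminar flow, so f = 64/Re = 64/1565 = 0.04088 (the turbulent correlation is not needed).
Total minor-loss coefficient ΣK = 1·0.76 + 3·0.15 + 4·0.36 = 2.65.
ΔP = [f·L/D + ΣK]·(ρV²/2) = [0.04088·39.7/0.399 + 2.65]·(883·1.333²/2) = [4.068 + 2.65]·784.4 = 5270 Pa.
ΔP = 5270 Pa = 0.0527 bar.

ΔP ≈ 0.0527 bar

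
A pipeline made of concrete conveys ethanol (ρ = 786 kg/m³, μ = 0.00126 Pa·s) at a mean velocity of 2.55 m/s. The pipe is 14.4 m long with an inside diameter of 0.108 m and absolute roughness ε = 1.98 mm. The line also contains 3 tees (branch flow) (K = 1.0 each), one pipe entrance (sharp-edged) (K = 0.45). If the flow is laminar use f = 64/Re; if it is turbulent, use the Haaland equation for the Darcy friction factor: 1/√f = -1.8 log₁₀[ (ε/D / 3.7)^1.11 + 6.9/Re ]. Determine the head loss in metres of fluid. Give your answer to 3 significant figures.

Reynolds number Re = ρVD/μ = 786 · 2.55 · 0.108 / 0.00126 = 1.718e+05.
Re > 4000 → turbulent. Relative roughness ε/D = 0.00198/0.108 = 0.0183. Haaland: 1/√f = -1.8 log₁₀[(0.0183/3.7)^1.11 + 6.9/1.718e+05] = -1.8 log₁₀[0.00276 + 4.02e-05] = 4.594, so f = 0.04738.
Total minor-loss coefficient ΣK = 3·1 + 1·0.45 = 3.45.
ΔP = [f·L/D + ΣK]·(ρV²/2) = [0.04738·14.4/0.108 + 3.45]·(786·2.55²/2) = [6.318 + 3.45]·2555 = 2.496e+04 Pa.
Head loss h_f = ΔP/(ρg) = 2.496e+04/(786·9.81) = 3.24 m.

h_f ≈ 3.24 m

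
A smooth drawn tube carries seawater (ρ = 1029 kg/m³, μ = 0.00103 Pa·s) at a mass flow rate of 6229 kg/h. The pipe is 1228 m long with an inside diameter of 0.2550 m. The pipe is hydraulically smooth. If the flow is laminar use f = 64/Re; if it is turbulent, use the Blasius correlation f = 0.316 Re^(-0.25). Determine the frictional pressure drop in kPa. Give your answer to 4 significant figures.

ΔP ≈ 0.08869 kPa

ṁ = 6229 kg/h = 6229/3600 = 1.73 kg/s.
A = πD²/4 = π(0.255)²/4 = 0.05107 m²; mean velocity V = ṁ/(ρA) = 1.73/(1029 · 0.05107) = 0.03293 m/s.
Reynolds number Re = ρVD/μ = 1029 · 0.03293 · 0.255 / 0.00103 = 8388.
Re > 4000 → turbulent. Smooth-pipe (Blasius): f = 0.316 Re^(-0.25) = 0.316/(8388)^0.25 = 0.03302.
Darcy-Weisbach: ΔP = f(L/D)(ρV²/2) = 0.03302·(1228/0.255)·(1029·0.03293²/2) = 0.03302·4816·0.5578 = 88.69 Pa.
ΔP = 88.69 Pa = 0.08869 kPa.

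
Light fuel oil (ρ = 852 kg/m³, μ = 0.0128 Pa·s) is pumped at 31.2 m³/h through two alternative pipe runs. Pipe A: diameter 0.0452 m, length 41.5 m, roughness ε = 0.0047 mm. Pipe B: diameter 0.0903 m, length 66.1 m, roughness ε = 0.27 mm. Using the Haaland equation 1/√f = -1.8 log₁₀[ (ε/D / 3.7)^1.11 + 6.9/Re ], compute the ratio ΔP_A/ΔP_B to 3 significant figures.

ΔP_A/ΔP_B ≈ 15.0

Pipe A: V = Q/A = 0.008667/0.001605 = 5.401 m/s; Re = 1.625e+04; ε/D = 0.000104; Haaland → f = 0.02729; ΔP_A = f(L/D)(ρV²/2) = 3.114e+05 Pa.
Pipe B: V = Q/A = 0.008667/0.006404 = 1.353 m/s; Re = 8134; ε/D = 0.00299; Haaland → f = 0.03633; ΔP_B = f(L/D)(ρV²/2) = 2.075e+04 Pa.
ΔP_A/ΔP_B = 3.114e+05/2.075e+04 = 15.0.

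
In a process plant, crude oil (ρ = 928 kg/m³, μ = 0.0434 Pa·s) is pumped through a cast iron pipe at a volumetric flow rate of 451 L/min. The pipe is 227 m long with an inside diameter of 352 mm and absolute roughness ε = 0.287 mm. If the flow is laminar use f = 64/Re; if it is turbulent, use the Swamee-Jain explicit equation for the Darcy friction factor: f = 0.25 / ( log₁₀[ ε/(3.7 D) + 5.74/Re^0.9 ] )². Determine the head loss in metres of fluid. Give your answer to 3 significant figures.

h_f ≈ 0.0216 m

Q = 451 L/min = 451/60000 = 0.007517 m³/s.
Cross-sectional area A = πD²/4 = π(0.352)²/4 = 0.09731 m²; mean velocity V = Q/A = 0.007517/0.09731 = 0.07724 m/s.
Reynolds number Re = ρVD/μ = 928 · 0.07724 · 0.352 / 0.0434 = 581.4.
Re < 2300 → laminar flow, so f = 64/Re = 64/581.4 = 0.1101 (the turbulent correlation is not needed).
Darcy-Weisbach: ΔP = f(L/D)(ρV²/2) = 0.1101·(227/0.352)·(928·0.07724²/2) = 0.1101·644.9·2.768 = 196.5 Pa.
Head loss h_f = ΔP/(ρg) = 196.5/(928·9.81) = 0.0216 m.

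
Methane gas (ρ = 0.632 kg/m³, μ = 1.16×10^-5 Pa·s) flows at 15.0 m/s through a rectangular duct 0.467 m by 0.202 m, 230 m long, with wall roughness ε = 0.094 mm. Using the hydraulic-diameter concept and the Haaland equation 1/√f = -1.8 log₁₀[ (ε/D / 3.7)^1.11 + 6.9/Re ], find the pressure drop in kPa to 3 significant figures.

ΔP ≈ 1.01 kPa

Hydraulic diameter D_h = 4A/P = 4·(0.467·0.202)/(2·(0.467+0.202)) = 0.3773/1.338 = 0.282 m.
Re = ρVD_h/μ = 0.632·15·0.282/1.16e-05 = 2.305e+05.
ε/D_h = 9.4e-05/0.282 = 0.000333; Haaland gives 1/√f = -1.8 log₁₀[3.23e-05+2.99e-05] = 7.57, so f = 0.01745.
ΔP = f(L/D_h)(ρV²/2) = 0.01745·230/0.282·71.1 = 1012 Pa.
ΔP = 1.01 kPa.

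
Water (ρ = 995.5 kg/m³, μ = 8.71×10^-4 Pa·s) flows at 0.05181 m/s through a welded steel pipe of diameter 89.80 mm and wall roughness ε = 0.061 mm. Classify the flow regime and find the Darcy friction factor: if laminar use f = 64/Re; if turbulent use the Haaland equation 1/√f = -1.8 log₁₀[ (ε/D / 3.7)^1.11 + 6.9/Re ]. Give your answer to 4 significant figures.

f ≈ 0.03764

Re = ρVD/μ = 995.5·0.05181·0.0898/0.000871 = 5318.
Re > 4000 → turbulent. ε/D = 6.1e-05/0.0898 = 0.000679; Haaland: 1/√f = -1.8 log₁₀[7.13e-05 + 0.0013] = 5.155, so f = 0.03764.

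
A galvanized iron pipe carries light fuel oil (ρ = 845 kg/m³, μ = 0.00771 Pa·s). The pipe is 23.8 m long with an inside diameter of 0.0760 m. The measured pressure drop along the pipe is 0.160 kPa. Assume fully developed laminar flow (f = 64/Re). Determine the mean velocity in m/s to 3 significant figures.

For laminar flow, f = 64/Re with Re = ρVD/μ, so Darcy-Weisbach reduces to ΔP = 32μLV/D². Solving for V: V = ΔP·D²/(32μL) = 160·(0.076)²/(32·0.00771·23.8) = 0.1574 m/s.
Check: Re = ρVD/μ = 845·0.1574·0.076/0.00771 = 1311 < 2300, so the laminar assumption holds.

V ≈ 0.157 m/s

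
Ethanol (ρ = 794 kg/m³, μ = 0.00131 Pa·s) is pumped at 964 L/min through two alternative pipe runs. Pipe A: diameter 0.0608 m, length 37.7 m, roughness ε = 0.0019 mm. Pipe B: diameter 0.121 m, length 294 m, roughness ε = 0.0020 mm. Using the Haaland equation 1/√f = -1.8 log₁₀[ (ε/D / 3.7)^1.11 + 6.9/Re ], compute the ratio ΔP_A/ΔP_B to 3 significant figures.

ΔP_A/ΔP_B ≈ 3.52

Pipe A: V = Q/A = 0.01607/0.002903 = 5.534 m/s; Re = 2.039e+05; ε/D = 3.13e-05; Haaland → f = 0.01564; ΔP_A = f(L/D)(ρV²/2) = 1.179e+05 Pa.
Pipe B: V = Q/A = 0.01607/0.0115 = 1.397 m/s; Re = 1.025e+05; ε/D = 1.65e-05; Haaland → f = 0.0178; ΔP_B = f(L/D)(ρV²/2) = 3.351e+04 Pa.
ΔP_A/ΔP_B = 1.179e+05/3.351e+04 = 3.52.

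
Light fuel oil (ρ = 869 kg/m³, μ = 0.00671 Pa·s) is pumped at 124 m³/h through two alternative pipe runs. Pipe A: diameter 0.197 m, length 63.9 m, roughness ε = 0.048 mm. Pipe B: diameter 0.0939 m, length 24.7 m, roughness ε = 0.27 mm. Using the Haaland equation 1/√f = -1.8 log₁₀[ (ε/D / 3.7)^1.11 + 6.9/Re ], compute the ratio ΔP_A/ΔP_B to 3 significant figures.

Pipe A: V = Q/A = 0.03444/0.03048 = 1.13 m/s; Re = 2.883e+04; ε/D = 0.000244; Haaland → f = 0.02406; ΔP_A = f(L/D)(ρV²/2) = 4331 Pa.
Pipe B: V = Q/A = 0.03444/0.006925 = 4.974 m/s; Re = 6.049e+04; ε/D = 0.00288; Haaland → f = 0.02783; ΔP_B = f(L/D)(ρV²/2) = 7.87e+04 Pa.
ΔP_A/ΔP_B = 4331/7.87e+04 = 0.0550.

ΔP_A/ΔP_B ≈ 0.0550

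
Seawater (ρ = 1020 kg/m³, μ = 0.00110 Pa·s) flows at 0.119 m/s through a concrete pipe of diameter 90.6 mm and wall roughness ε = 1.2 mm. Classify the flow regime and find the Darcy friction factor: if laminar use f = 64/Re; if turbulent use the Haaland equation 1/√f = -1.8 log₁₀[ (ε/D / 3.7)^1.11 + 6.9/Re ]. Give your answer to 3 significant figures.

Re = ρVD/μ = 1020·0.119·0.0906/0.0011 = 9997.
Re > 4000 → turbulent. ε/D = 0.0012/0.0906 = 0.0132; Haaland: 1/√f = -1.8 log₁₀[0.00193 + 0.00069] = 4.648, so f = 0.04629.

f ≈ 0.0463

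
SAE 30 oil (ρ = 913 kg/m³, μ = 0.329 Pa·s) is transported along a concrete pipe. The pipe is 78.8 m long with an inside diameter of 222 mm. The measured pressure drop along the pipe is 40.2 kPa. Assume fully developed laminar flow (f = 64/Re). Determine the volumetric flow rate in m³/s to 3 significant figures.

For laminar flow, f = 64/Re with Re = ρVD/μ, so Darcy-Weisbach reduces to ΔP = 32μLV/D². Solving for V: V = ΔP·D²/(32μL) = 4.02e+04·(0.222)²/(32·0.329·78.8) = 2.388 m/s.
Check: Re = ρVD/μ = 913·2.388·0.222/0.329 = 1471 < 2300, so the laminar assumption holds.
Q = V·A = 2.388·(π/4·0.222²) = 0.09244 m³/s = 0.0924 m³/s.

Q ≈ 0.0924 m³/s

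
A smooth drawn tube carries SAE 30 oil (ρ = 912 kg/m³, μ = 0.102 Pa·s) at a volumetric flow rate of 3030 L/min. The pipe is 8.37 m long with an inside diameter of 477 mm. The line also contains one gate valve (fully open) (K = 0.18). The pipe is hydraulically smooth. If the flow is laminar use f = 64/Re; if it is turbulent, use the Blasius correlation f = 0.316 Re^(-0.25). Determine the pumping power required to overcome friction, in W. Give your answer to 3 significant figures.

P ≈ 2.04 W

Q = 3030 L/min = 3030/60000 = 0.0505 m³/s.
Cross-sectional area A = πD²/4 = π(0.477)²/4 = 0.1787 m²; mean velocity V = Q/A = 0.0505/0.1787 = 0.2826 m/s.
Reynolds number Re = ρVD/μ = 912 · 0.2826 · 0.477 / 0.102 = 1205.
Re < 2300 → laminar flow, so f = 64/Re = 64/1205 = 0.0531 (the turbulent correlation is not needed).
Total minor-loss coefficient ΣK = 1·0.18 = 0.18.
ΔP = [f·L/D + ΣK]·(ρV²/2) = [0.0531·8.37/0.477 + 0.18]·(912·0.2826²/2) = [0.9318 + 0.18]·36.42 = 40.49 Pa.
Pumping power P = QΔP = 0.0505·40.49 = 2.045 W = 2.04 W.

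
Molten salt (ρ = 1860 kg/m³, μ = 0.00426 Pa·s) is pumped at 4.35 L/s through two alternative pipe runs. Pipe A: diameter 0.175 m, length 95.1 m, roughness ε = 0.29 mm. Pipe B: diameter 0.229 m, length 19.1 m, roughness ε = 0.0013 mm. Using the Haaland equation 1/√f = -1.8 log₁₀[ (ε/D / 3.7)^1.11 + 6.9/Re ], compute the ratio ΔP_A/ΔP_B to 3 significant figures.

ΔP_A/ΔP_B ≈ 19.4

Pipe A: V = Q/A = 0.00435/0.02405 = 0.1809 m/s; Re = 1.382e+04; ε/D = 0.00166; Haaland → f = 0.0309; ΔP_A = f(L/D)(ρV²/2) = 510.8 Pa.
Pipe B: V = Q/A = 0.00435/0.04119 = 0.1056 m/s; Re = 1.056e+04; ε/D = 5.68e-06; Haaland → f = 0.03043; ΔP_B = f(L/D)(ρV²/2) = 26.33 Pa.
ΔP_A/ΔP_B = 510.8/26.33 = 19.4.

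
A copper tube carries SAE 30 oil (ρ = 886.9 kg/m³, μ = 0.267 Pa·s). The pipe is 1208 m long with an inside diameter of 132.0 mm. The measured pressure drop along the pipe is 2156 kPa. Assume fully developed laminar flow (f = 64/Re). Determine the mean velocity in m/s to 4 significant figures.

V ≈ 3.640 m/s

For laminar flow, f = 64/Re with Re = ρVD/μ, so Darcy-Weisbach reduces to ΔP = 32μLV/D². Solving for V: V = ΔP·D²/(32μL) = 2.156e+06·(0.132)²/(32·0.267·1208) = 3.64 m/s.
Check: Re = ρVD/μ = 886.9·3.64·0.132/0.267 = 1596 < 2300, so the laminar assumption holds.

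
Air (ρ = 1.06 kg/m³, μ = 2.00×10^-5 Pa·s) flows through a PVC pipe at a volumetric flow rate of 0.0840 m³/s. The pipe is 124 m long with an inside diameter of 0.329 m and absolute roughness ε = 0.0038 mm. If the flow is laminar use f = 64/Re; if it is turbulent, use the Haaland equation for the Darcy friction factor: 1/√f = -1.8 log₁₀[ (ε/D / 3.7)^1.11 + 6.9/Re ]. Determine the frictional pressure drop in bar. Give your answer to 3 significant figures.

ΔP ≈ 5.22×10^-5 bar

Cross-sectional area A = πD²/4 = π(0.329)²/4 = 0.08501 m²; mean velocity V = Q/A = 0.084/0.08501 = 0.9881 m/s.
Reynolds number Re = ρVD/μ = 1.06 · 0.9881 · 0.329 / 2e-05 = 1.723e+04.
Re > 4000 → turbulent. Relative roughness ε/D = 3.8e-06/0.329 = 1.16e-05. Haaland: 1/√f = -1.8 log₁₀[(1.16e-05/3.7)^1.11 + 6.9/1.723e+04] = -1.8 log₁₀[7.74e-07 + 0.0004] = 6.114, so f = 0.02675.
Darcy-Weisbach: ΔP = f(L/D)(ρV²/2) = 0.02675·(124/0.329)·(1.06·0.9881²/2) = 0.02675·376.9·0.5175 = 5.218 Pa.
ΔP = 5.218 Pa = 5.22×10^-5 bar.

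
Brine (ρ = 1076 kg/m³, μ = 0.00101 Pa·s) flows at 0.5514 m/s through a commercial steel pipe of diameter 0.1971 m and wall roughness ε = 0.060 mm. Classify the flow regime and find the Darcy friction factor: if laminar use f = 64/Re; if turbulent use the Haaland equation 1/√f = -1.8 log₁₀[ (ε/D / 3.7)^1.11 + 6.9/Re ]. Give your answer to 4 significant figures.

Re = ρVD/μ = 1076·0.5514·0.1971/0.00101 = 1.158e+05.
Re > 4000 → turbulent. ε/D = 6e-05/0.1971 = 0.000304; Haaland: 1/√f = -1.8 log₁₀[2.92e-05 + 5.96e-05] = 7.293, so f = 0.0188.

f ≈ 0.01880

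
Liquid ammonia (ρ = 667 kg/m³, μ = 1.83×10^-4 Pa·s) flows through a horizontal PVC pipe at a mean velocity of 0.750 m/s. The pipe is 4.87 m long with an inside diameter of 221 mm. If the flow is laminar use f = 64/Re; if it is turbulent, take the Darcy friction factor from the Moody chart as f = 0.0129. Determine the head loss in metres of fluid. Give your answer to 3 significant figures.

h_f ≈ 0.00815 m

Reynolds number Re = ρVD/μ = 667 · 0.75 · 0.221 / 0.000183 = 6.041e+05.
Re > 4000 → turbulent; use the Moody-chart value f = 0.0129.
Darcy-Weisbach: ΔP = f(L/D)(ρV²/2) = 0.0129·(4.87/0.221)·(667·0.75²/2) = 0.0129·22.04·187.6 = 53.33 Pa.
Head loss h_f = ΔP/(ρg) = 53.33/(667·9.81) = 0.00815 m.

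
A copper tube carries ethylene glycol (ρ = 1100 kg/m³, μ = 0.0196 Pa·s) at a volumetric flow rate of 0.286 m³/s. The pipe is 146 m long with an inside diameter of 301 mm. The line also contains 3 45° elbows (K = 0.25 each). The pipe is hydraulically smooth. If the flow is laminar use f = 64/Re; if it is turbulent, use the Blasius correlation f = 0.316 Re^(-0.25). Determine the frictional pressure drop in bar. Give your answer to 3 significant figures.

ΔP ≈ 0.910 bar

Cross-sectional area A = πD²/4 = π(0.301)²/4 = 0.07116 m²; mean velocity V = Q/A = 0.286/0.07116 = 4.019 m/s.
Reynolds number Re = ρVD/μ = 1100 · 4.019 · 0.301 / 0.0196 = 6.79e+04.
Re > 4000 → turbulent. Smooth-pipe (Blasius): f = 0.316 Re^(-0.25) = 0.316/(6.79e+04)^0.25 = 0.01958.
Total minor-loss coefficient ΣK = 3·0.25 = 0.75.
ΔP = [f·L/D + ΣK]·(ρV²/2) = [0.01958·146/0.301 + 0.75]·(1100·4.019²/2) = [9.495 + 0.75]·8885 = 9.103e+04 Pa.
ΔP = 9.103e+04 Pa = 0.910 bar.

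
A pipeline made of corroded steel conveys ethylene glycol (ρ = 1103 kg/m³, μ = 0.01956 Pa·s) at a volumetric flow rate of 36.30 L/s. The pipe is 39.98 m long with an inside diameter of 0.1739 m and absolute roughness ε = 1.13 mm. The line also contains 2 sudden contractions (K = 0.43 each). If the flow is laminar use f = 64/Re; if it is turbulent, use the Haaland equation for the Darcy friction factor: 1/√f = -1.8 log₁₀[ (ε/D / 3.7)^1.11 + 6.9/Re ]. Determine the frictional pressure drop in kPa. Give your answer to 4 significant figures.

Q = 36.30 L/s = 36.30/1000 = 0.0363 m³/s.
Cross-sectional area A = πD²/4 = π(0.1739)²/4 = 0.02375 m²; mean velocity V = Q/A = 0.0363/0.02375 = 1.528 m/s.
Reynolds number Re = ρVD/μ = 1103 · 1.528 · 0.1739 / 0.0196 = 1.499e+04.
Re > 4000 → turbulent. Relative roughness ε/D = 0.00113/0.1739 = 0.0065. Haaland: 1/√f = -1.8 log₁₀[(0.0065/3.7)^1.11 + 6.9/1.499e+04] = -1.8 log₁₀[0.000874 + 0.00046] = 5.175, so f = 0.03735.
Total minor-loss coefficient ΣK = 2·0.43 = 0.86.
ΔP = [f·L/D + ΣK]·(ρV²/2) = [0.03735·39.98/0.1739 + 0.86]·(1103·1.528²/2) = [8.586 + 0.86]·1288 = 1.217e+04 Pa.
ΔP = 1.217e+04 Pa = 12.17 kPa.

ΔP ≈ 12.17 kPa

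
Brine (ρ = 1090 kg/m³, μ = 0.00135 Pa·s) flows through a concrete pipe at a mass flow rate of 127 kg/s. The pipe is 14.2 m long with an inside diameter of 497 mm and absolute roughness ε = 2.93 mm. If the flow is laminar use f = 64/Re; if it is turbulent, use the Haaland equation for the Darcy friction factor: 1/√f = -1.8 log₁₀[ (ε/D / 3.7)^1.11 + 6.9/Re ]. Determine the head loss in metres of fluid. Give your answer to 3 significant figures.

A = πD²/4 = π(0.497)²/4 = 0.194 m²; mean velocity V = ṁ/(ρA) = 127/(1090 · 0.194) = 0.6006 m/s.
Reynolds number Re = ρVD/μ = 1090 · 0.6006 · 0.497 / 0.00135 = 2.41e+05.
Re > 4000 → turbulent. Relative roughness ε/D = 0.00293/0.497 = 0.0059. Haaland: 1/√f = -1.8 log₁₀[(0.0059/3.7)^1.11 + 6.9/2.41e+05] = -1.8 log₁₀[0.000784 + 2.86e-05] = 5.562, so f = 0.03233.
Darcy-Weisbach: ΔP = f(L/D)(ρV²/2) = 0.03233·(14.2/0.497)·(1090·0.6006²/2) = 0.03233·28.57·196.6 = 181.6 Pa.
Head loss h_f = ΔP/(ρg) = 181.6/(1090·9.81) = 0.0170 m.

h_f ≈ 0.0170 m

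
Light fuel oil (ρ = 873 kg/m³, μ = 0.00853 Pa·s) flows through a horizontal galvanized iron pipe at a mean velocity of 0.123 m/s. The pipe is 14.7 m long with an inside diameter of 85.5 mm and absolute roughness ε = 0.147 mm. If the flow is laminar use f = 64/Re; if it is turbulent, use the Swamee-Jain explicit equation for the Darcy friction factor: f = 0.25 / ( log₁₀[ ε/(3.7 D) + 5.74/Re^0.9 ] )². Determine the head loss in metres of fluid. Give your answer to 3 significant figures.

Reynolds number Re = ρVD/μ = 873 · 0.123 · 0.0855 / 0.00853 = 1076.
Re < 2300 → laminar flow, so f = 64/Re = 64/1076 = 0.05946 (the turbulent correlation is not needed).
Darcy-Weisbach: ΔP = f(L/D)(ρV²/2) = 0.05946·(14.7/0.0855)·(873·0.123²/2) = 0.05946·171.9·6.604 = 67.51 Pa.
Head loss h_f = ΔP/(ρg) = 67.51/(873·9.81) = 0.00788 m.

h_f ≈ 0.00788 m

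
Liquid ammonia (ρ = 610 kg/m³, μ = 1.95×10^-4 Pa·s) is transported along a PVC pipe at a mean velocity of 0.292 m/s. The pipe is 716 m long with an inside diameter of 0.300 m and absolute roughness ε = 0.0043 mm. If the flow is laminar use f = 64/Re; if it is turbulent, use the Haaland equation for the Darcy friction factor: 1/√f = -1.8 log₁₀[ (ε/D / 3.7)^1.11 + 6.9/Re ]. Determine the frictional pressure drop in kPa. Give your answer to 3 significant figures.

ΔP ≈ 0.912 kPa

Reynolds number Re = ρVD/μ = 610 · 0.292 · 0.3 / 0.000195 = 2.74e+05.
Re > 4000 → turbulent. Relative roughness ε/D = 4.3e-06/0.3 = 1.43e-05. Haaland: 1/√f = -1.8 log₁₀[(1.43e-05/3.7)^1.11 + 6.9/2.74e+05] = -1.8 log₁₀[9.84e-07 + 2.52e-05] = 8.248, so f = 0.0147.
Darcy-Weisbach: ΔP = f(L/D)(ρV²/2) = 0.0147·(716/0.3)·(610·0.292²/2) = 0.0147·2387·26.01 = 912.3 Pa.
ΔP = 912.3 Pa = 0.912 kPa.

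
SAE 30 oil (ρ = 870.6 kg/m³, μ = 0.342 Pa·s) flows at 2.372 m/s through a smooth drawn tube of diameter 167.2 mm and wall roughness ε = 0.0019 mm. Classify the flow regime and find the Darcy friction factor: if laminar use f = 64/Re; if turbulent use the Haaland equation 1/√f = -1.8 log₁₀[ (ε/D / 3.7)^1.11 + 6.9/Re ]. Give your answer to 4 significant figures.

f ≈ 0.06339

Re = ρVD/μ = 870.6·2.372·0.1672/0.342 = 1010.
Re < 2300 → laminar, so f = 64/Re = 0.06339 (roughness is irrelevant in laminar flow).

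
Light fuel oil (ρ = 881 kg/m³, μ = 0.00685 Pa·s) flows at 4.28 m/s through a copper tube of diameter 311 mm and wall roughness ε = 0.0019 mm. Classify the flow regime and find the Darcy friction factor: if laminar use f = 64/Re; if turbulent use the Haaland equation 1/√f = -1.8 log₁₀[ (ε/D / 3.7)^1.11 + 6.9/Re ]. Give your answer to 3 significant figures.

f ≈ 0.0160

Re = ρVD/μ = 881·4.28·0.311/0.00685 = 1.712e+05.
Re > 4000 → turbulent. ε/D = 1.9e-06/0.311 = 6.11e-06; Haaland: 1/√f = -1.8 log₁₀[3.82e-07 + 4.03e-05] = 7.903, so f = 0.01601.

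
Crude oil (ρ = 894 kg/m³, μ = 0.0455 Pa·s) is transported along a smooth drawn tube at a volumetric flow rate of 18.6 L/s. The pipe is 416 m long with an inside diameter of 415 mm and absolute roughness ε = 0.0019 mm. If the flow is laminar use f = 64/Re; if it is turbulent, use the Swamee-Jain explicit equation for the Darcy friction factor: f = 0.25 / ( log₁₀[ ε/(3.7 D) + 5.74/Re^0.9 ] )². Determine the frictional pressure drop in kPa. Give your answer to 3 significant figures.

ΔP ≈ 0.484 kPa

Q = 18.6 L/s = 18.6/1000 = 0.0186 m³/s.
Cross-sectional area A = πD²/4 = π(0.415)²/4 = 0.1353 m²; mean velocity V = Q/A = 0.0186/0.1353 = 0.1375 m/s.
Reynolds number Re = ρVD/μ = 894 · 0.1375 · 0.415 / 0.0455 = 1121.
Re < 2300 → laminar flow, so f = 64/Re = 64/1121 = 0.05708 (the turbulent correlation is not needed).
Darcy-Weisbach: ΔP = f(L/D)(ρV²/2) = 0.05708·(416/0.415)·(894·0.1375²/2) = 0.05708·1002·8.452 = 483.6 Pa.
ΔP = 483.6 Pa = 0.484 kPa.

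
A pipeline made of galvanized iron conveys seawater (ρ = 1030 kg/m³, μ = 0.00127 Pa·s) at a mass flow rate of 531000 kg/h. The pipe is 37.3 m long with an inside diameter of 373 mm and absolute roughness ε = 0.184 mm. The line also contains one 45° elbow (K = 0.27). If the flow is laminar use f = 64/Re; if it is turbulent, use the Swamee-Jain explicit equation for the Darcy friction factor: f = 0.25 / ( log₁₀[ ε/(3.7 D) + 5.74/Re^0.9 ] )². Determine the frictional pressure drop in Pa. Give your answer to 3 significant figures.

ΔP ≈ 1830 Pa

ṁ = 531000 kg/h = 531000/3600 = 147.5 kg/s.
A = πD²/4 = π(0.373)²/4 = 0.1093 m²; mean velocity V = ṁ/(ρA) = 147.5/(1030 · 0.1093) = 1.311 m/s.
Reynolds number Re = ρVD/μ = 1030 · 1.311 · 0.373 / 0.00127 = 3.965e+05.
Re > 4000 → turbulent. Relative roughness ε/D = 0.000184/0.373 = 0.000493. Swamee-Jain: f = 0.25/(log₁₀[0.000493/3.7 + 5.74/3.965e+05^0.9])² = 0.25/(log₁₀[0.000133 + 5.25e-05])² = 0.25/(-3.731)² = 0.01796.
Total minor-loss coefficient ΣK = 1·0.27 = 0.27.
ΔP = [f·L/D + ΣK]·(ρV²/2) = [0.01796·37.3/0.373 + 0.27]·(1030·1.311²/2) = [1.796 + 0.27]·884.5 = 1828 Pa.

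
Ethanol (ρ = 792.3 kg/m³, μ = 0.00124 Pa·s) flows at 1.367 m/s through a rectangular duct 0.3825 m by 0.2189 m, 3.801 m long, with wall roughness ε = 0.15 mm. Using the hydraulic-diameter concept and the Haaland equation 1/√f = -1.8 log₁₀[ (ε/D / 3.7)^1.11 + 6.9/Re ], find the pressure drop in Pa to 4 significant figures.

ΔP ≈ 187.5 Pa

Hydraulic diameter D_h = 4A/P = 4·(0.3825·0.2189)/(2·(0.3825+0.2189)) = 0.3349/1.203 = 0.2784 m.
Re = ρVD_h/μ = 792.3·1.367·0.2784/0.00124 = 2.432e+05.
ε/D_h = 0.00015/0.2784 = 0.000539; Haaland gives 1/√f = -1.8 log₁₀[5.51e-05+2.84e-05] = 7.341, so f = 0.01855.
ΔP = f(L/D_h)(ρV²/2) = 0.01855·3.801/0.2784·740.3 = 187.5 Pa.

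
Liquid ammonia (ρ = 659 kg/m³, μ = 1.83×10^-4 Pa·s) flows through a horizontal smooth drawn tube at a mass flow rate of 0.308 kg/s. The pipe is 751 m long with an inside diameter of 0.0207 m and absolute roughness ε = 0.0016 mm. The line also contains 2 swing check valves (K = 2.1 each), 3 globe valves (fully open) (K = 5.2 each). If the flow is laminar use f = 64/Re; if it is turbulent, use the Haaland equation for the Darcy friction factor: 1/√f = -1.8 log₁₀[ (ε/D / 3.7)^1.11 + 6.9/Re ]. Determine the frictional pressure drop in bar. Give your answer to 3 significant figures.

ΔP ≈ 4.28 bar

A = πD²/4 = π(0.0207)²/4 = 0.0003365 m²; mean velocity V = ṁ/(ρA) = 0.308/(659 · 0.0003365) = 1.389 m/s.
Reynolds number Re = ρVD/μ = 659 · 1.389 · 0.0207 / 0.000183 = 1.035e+05.
Re > 4000 → turbulent. Relative roughness ε/D = 1.6e-06/0.0207 = 7.73e-05. Haaland: 1/√f = -1.8 log₁₀[(7.73e-05/3.7)^1.11 + 6.9/1.035e+05] = -1.8 log₁₀[6.38e-06 + 6.67e-05] = 7.446, so f = 0.01804.
Total minor-loss coefficient ΣK = 2·2.1 + 3·5.2 = 19.8.
ΔP = [f·L/D + ΣK]·(ρV²/2) = [0.01804·751/0.0207 + 19.8]·(659·1.389²/2) = [654.4 + 19.8]·635.5 = 4.285e+05 Pa.
ΔP = 4.285e+05 Pa = 4.28 bar.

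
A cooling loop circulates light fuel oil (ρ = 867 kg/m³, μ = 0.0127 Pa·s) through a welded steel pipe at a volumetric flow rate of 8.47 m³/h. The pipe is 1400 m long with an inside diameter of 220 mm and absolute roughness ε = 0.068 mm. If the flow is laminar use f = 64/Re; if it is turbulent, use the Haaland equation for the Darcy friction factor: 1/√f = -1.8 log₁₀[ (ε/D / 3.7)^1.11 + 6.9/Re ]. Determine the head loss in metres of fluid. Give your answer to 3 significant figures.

Q = 8.47 m³/h = 8.47/3600 = 0.002353 m³/s.
Cross-sectional area A = πD²/4 = π(0.22)²/4 = 0.03801 m²; mean velocity V = Q/A = 0.002353/0.03801 = 0.06189 m/s.
Reynolds number Re = ρVD/μ = 867 · 0.06189 · 0.22 / 0.0127 = 929.6.
Re < 2300 → laminar flow, so f = 64/Re = 64/929.6 = 0.06885 (the turbulent correlation is not needed).
Darcy-Weisbach: ΔP = f(L/D)(ρV²/2) = 0.06885·(1400/0.22)·(867·0.06189²/2) = 0.06885·6364·1.661 = 727.6 Pa.
Head loss h_f = ΔP/(ρg) = 727.6/(867·9.81) = 0.0855 m.

h_f ≈ 0.0855 m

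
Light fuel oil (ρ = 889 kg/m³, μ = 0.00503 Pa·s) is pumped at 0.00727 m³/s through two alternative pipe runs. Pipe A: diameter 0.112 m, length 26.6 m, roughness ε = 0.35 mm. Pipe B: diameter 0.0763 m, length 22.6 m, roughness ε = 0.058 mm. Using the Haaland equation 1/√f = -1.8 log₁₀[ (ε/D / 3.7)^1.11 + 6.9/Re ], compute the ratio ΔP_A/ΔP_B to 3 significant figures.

Pipe A: V = Q/A = 0.00727/0.009852 = 0.7379 m/s; Re = 1.461e+04; ε/D = 0.00312; Haaland → f = 0.03285; ΔP_A = f(L/D)(ρV²/2) = 1888 Pa.
Pipe B: V = Q/A = 0.00727/0.004572 = 1.59 m/s; Re = 2.144e+04; ε/D = 0.00076; Haaland → f = 0.02677; ΔP_B = f(L/D)(ρV²/2) = 8912 Pa.
ΔP_A/ΔP_B = 1888/8912 = 0.212.

ΔP_A/ΔP_B ≈ 0.212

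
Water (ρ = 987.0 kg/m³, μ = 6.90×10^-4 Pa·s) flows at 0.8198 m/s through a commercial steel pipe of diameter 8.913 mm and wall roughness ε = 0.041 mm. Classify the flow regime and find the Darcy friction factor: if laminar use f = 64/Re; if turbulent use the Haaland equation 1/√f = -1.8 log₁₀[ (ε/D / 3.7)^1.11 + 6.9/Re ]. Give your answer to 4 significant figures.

f ≈ 0.03667

Re = ρVD/μ = 987·0.8198·0.008913/0.00069 = 1.045e+04.
Re > 4000 → turbulent. ε/D = 4.1e-05/0.008913 = 0.0046; Haaland: 1/√f = -1.8 log₁₀[0.000596 + 0.00066] = 5.222, so f = 0.03667.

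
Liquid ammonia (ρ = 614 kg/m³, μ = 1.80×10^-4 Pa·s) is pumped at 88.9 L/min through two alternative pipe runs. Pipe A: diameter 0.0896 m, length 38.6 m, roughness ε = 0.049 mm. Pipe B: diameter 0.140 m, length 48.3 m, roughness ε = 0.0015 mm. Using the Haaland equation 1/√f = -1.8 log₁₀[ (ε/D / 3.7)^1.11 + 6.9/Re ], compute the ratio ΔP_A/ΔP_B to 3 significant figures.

Pipe A: V = Q/A = 0.001482/0.006305 = 0.235 m/s; Re = 7.182e+04; ε/D = 0.000547; Haaland → f = 0.02117; ΔP_A = f(L/D)(ρV²/2) = 154.6 Pa.
Pipe B: V = Q/A = 0.001482/0.01539 = 0.09625 m/s; Re = 4.597e+04; ε/D = 1.07e-05; Haaland → f = 0.02113; ΔP_B = f(L/D)(ρV²/2) = 20.74 Pa.
ΔP_A/ΔP_B = 154.6/20.74 = 7.46.

ΔP_A/ΔP_B ≈ 7.46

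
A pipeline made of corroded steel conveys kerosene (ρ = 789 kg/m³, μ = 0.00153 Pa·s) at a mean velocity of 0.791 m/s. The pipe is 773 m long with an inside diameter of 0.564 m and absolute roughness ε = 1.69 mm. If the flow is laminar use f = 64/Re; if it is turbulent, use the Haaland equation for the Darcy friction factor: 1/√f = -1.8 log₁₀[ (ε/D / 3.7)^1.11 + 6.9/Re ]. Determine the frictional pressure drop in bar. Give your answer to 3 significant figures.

Reynolds number Re = ρVD/μ = 789 · 0.791 · 0.564 / 0.00153 = 2.301e+05.
Re > 4000 → turbulent. Relative roughness ε/D = 0.00169/0.564 = 0.003. Haaland: 1/√f = -1.8 log₁₀[(0.003/3.7)^1.11 + 6.9/2.301e+05] = -1.8 log₁₀[0.00037 + 3e-05] = 6.116, so f = 0.02673.
Darcy-Weisbach: ΔP = f(L/D)(ρV²/2) = 0.02673·(773/0.564)·(789·0.791²/2) = 0.02673·1371·246.8 = 9044 Pa.
ΔP = 9044 Pa = 0.0904 bar.

ΔP ≈ 0.0904 bar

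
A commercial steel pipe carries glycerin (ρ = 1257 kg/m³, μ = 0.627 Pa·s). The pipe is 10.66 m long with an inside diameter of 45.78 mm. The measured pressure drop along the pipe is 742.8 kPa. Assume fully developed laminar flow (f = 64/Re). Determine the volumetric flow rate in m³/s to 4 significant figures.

Q ≈ 0.01198 m³/s

For laminar flow, f = 64/Re with Re = ρVD/μ, so Darcy-Weisbach reduces to ΔP = 32μLV/D². Solving for V: V = ΔP·D²/(32μL) = 7.428e+05·(0.04578)²/(32·0.627·10.66) = 7.279 m/s.
Check: Re = ρVD/μ = 1257·7.279·0.04578/0.627 = 668 < 2300, so the laminar assumption holds.
Q = V·A = 7.279·(π/4·0.04578²) = 0.01198 m³/s = 0.01198 m³/s.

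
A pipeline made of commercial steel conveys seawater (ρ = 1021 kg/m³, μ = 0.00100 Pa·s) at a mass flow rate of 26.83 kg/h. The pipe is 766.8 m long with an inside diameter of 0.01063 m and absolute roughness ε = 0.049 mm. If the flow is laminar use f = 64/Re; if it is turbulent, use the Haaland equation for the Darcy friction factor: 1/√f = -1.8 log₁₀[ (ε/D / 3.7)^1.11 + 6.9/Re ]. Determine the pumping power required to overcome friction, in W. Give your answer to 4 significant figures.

P ≈ 0.1304 W

ṁ = 26.83 kg/h = 26.83/3600 = 0.007453 kg/s.
A = πD²/4 = π(0.01063)²/4 = 8.875e-05 m²; mean velocity V = ṁ/(ρA) = 0.007453/(1021 · 8.875e-05) = 0.08225 m/s.
Reynolds number Re = ρVD/μ = 1021 · 0.08225 · 0.01063 / 0.001 = 892.7.
Re < 2300 → laminar flow, so f = 64/Re = 64/892.7 = 0.07169 (the turbulent correlation is not needed).
Darcy-Weisbach: ΔP = f(L/D)(ρV²/2) = 0.07169·(766.8/0.01063)·(1021·0.08225²/2) = 0.07169·7.214e+04·3.454 = 1.786e+04 Pa.
Q = ṁ/ρ = 0.007453/1021 = 7.299e-06 m³/s.
Pumping power P = QΔP = 7.299e-06·1.786e+04 = 0.13037 W = 0.1304 W.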